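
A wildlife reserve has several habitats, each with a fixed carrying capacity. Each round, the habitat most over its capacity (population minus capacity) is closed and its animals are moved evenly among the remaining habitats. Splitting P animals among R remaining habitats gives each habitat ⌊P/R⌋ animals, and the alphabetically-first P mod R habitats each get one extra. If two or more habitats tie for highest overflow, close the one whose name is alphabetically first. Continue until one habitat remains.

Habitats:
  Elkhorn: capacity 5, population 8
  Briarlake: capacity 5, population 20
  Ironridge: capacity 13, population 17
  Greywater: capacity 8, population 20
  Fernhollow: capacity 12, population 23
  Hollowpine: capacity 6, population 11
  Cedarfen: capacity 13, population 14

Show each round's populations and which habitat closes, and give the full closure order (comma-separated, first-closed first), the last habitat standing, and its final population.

Round 1: Briarlake=20 Cedarfen=14 Elkhorn=8 Fernhollow=23 Greywater=20 Hollowpine=11 Ironridge=17 → close Briarlake (overflow 15)
  20÷6 = 3 each, +1 to first 2
Round 2: Cedarfen=18 Elkhorn=12 Fernhollow=26 Greywater=23 Hollowpine=14 Ironridge=20 → close Greywater (overflow 15)
  23÷5 = 4 each, +1 to first 3
Round 3: Cedarfen=23 Elkhorn=17 Fernhollow=31 Hollowpine=18 Ironridge=24 → close Fernhollow (overflow 19)
  31÷4 = 7 each, +1 to first 3
Round 4: Cedarfen=31 Elkhorn=25 Hollowpine=26 Ironridge=31 → close Elkhorn (overflow 20)
  25÷3 = 8 each, +1 to first 1
Round 5: Cedarfen=40 Hollowpine=34 Ironridge=39 → close Hollowpine (overflow 28)
  34÷2 = 17 each, +1 to first 0
Round 6: Cedarfen=57 Ironridge=56 → close Cedarfen (overflow 44)
  57÷1 = 57 each, +1 to first 0

Closure order: Briarlake, Greywater, Fernhollow, Elkhorn, Hollowpine, Cedarfen
Last habitat: Ironridge with 113 animals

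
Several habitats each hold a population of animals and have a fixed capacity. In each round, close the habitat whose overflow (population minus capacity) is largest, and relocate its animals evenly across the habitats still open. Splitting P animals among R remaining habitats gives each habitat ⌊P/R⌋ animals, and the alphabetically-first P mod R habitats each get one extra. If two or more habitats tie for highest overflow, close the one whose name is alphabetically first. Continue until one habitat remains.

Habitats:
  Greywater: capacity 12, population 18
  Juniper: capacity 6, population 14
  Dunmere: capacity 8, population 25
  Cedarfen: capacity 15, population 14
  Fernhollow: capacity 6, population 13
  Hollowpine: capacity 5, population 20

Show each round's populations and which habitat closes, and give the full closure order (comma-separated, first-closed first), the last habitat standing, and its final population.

Round 1: Cedarfen=14 Dunmere=25 Fernhollow=13 Greywater=18 Hollowpine=20 Juniper=14 → close Dunmere (overflow 17)
  25÷5 = 5 each, +1 to first 0
Round 2: Cedarfen=19 Fernhollow=18 Greywater=23 Hollowpine=25 Juniper=19 → close Hollowpine (overflow 20)
  25÷4 = 6 each, +1 to first 1
Round 3: Cedarfen=26 Fernhollow=24 Greywater=29 Juniper=25 → close Juniper (overflow 19)
  25÷3 = 8 each, +1 to first 1
Round 4: Cedarfen=35 Fernhollow=32 Greywater=37 → close Fernhollow (overflow 26)
  32÷2 = 16 each, +1 to first 0
Round 5: Cedarfen=51 Greywater=53 → close Greywater (overflow 41)
  53÷1 = 53 each, +1 to first 0

Closure order: Dunmere, Hollowpine, Juniper, Fernhollow, Greywater
Last habitat: Cedarfen with 104 animals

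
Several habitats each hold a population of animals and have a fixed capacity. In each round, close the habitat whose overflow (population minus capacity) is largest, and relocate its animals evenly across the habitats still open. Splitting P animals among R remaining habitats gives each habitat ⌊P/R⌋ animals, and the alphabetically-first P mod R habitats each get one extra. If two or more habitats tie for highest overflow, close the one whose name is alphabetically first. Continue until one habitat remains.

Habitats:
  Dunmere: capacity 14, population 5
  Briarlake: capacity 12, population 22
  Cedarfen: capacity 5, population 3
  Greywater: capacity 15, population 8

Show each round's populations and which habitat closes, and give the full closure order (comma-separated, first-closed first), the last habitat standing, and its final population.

Round 1: Briarlake=22 Cedarfen=3 Dunmere=5 Greywater=8 → close Briarlake (overflow 10)
  22÷3 = 7 each, +1 to first 1
Round 2: Cedarfen=11 Dunmere=12 Greywater=15 → close Cedarfen (overflow 6)
  11÷2 = 5 each, +1 to first 1
Round 3: Dunmere=18 Greywater=20 → close Greywater (overflow 5)
  20÷1 = 20 each, +1 to first 0

Closure order: Briarlake, Cedarfen, Greywater
Last habitat: Dunmere with 38 animals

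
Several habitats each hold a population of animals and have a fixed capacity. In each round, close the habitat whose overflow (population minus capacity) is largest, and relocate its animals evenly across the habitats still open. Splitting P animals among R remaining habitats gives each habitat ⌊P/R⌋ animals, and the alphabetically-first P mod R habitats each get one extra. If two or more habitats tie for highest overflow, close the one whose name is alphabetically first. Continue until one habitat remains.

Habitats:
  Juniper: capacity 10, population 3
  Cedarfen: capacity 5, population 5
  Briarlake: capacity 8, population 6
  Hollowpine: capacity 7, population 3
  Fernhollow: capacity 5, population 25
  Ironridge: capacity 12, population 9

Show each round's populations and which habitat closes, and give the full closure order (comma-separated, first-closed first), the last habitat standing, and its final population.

Closure order: Fernhollow, Cedarfen, Briarlake, Hollowpine, Ironridge
Last habitat: Juniper with 51 animals

Round 1: Briarlake=6 Cedarfen=5 Fernhollow=25 Hollowpine=3 Ironridge=9 Juniper=3 → close Fernhollow (overflow 20)
  25÷5 = 5 each, +1 to first 0
Round 2: Briarlake=11 Cedarfen=10 Hollowpine=8 Ironridge=14 Juniper=8 → close Cedarfen (overflow 5)
  10÷4 = 2 each, +1 to first 2
Round 3: Briarlake=14 Hollowpine=11 Ironridge=16 Juniper=10 → close Briarlake (overflow 6)
  14÷3 = 4 each, +1 to first 2
Round 4: Hollowpine=16 Ironridge=21 Juniper=14 → close Hollowpine (overflow 9)
  16÷2 = 8 each, +1 to first 0
Round 5: Ironridge=29 Juniper=22 → close Ironridge (overflow 17)
  29÷1 = 29 each, +1 to first 0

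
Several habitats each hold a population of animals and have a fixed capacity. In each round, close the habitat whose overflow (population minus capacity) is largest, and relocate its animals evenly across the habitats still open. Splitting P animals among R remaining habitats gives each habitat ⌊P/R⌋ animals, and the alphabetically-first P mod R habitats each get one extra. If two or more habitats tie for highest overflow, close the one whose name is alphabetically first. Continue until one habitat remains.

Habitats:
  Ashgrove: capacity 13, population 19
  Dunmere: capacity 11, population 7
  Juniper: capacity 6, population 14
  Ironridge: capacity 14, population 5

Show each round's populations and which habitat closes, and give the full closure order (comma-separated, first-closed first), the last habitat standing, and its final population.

Round 1: Ashgrove=19 Dunmere=7 Ironridge=5 Juniper=14 → close Juniper (overflow 8)
  14÷3 = 4 each, +1 to first 2
Round 2: Ashgrove=24 Dunmere=12 Ironridge=9 → close Ashgrove (overflow 11)
  24÷2 = 12 each, +1 to first 0
Round 3: Dunmere=24 Ironridge=21 → close Dunmere (overflow 13)
  24÷1 = 24 each, +1 to first 0

Closure order: Juniper, Ashgrove, Dunmere
Last habitat: Ironridge with 45 animals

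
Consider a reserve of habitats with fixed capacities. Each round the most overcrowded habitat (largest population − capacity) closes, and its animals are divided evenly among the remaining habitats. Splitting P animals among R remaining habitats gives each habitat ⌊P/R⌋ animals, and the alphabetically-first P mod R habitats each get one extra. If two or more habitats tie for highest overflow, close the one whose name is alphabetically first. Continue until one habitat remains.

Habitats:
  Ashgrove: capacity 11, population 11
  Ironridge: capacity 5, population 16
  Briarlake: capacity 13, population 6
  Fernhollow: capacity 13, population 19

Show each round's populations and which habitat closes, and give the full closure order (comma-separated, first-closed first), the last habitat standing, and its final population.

Closure order: Ironridge, Fernhollow, Ashgrove
Last habitat: Briarlake with 52 animals

Round 1: Ashgrove=11 Briarlake=6 Fernhollow=19 Ironridge=16 → close Ironridge (overflow 11)
  16÷3 = 5 each, +1 to first 1
Round 2: Ashgrove=17 Briarlake=11 Fernhollow=24 → close Fernhollow (overflow 11)
  24÷2 = 12 each, +1 to first 0
Round 3: Ashgrove=29 Briarlake=23 → close Ashgrove (overflow 18)
  29÷1 = 29 each, +1 to first 0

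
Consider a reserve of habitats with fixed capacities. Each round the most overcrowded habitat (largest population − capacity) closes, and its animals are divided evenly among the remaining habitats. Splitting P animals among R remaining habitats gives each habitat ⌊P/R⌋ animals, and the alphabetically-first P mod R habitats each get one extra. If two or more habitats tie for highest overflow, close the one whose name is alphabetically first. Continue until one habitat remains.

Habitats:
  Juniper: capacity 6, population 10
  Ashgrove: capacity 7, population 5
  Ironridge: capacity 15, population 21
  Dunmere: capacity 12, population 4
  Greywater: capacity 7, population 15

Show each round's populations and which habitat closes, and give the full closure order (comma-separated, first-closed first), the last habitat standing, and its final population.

Closure order: Greywater, Ironridge, Juniper, Ashgrove
Last habitat: Dunmere with 55 animals

Round 1: Ashgrove=5 Dunmere=4 Greywater=15 Ironridge=21 Juniper=10 → close Greywater (overflow 8)
  15÷4 = 3 each, +1 to first 3
Round 2: Ashgrove=9 Dunmere=8 Ironridge=25 Juniper=13 → close Ironridge (overflow 10)
  25÷3 = 8 each, +1 to first 1
Round 3: Ashgrove=18 Dunmere=16 Juniper=21 → close Juniper (overflow 15)
  21÷2 = 10 each, +1 to first 1
Round 4: Ashgrove=29 Dunmere=26 → close Ashgrove (overflow 22)
  29÷1 = 29 each, +1 to first 0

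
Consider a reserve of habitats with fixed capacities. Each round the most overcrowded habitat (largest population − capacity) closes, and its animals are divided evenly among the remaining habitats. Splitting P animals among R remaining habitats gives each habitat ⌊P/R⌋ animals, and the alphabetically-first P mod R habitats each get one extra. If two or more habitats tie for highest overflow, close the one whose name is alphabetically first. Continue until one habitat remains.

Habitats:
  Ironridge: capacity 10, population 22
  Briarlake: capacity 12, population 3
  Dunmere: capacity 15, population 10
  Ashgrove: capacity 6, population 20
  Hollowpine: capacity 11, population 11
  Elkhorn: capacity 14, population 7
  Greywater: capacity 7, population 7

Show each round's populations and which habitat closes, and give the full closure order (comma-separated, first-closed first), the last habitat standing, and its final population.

Closure order: Ashgrove, Ironridge, Greywater, Hollowpine, Dunmere, Briarlake
Last habitat: Elkhorn with 80 animals

Round 1: Ashgrove=20 Briarlake=3 Dunmere=10 Elkhorn=7 Greywater=7 Hollowpine=11 Ironridge=22 → close Ashgrove (overflow 14)
  20÷6 = 3 each, +1 to first 2
Round 2: Briarlake=7 Dunmere=14 Elkhorn=10 Greywater=10 Hollowpine=14 Ironridge=25 → close Ironridge (overflow 15)
  25÷5 = 5 each, +1 to first 0
Round 3: Briarlake=12 Dunmere=19 Elkhorn=15 Greywater=15 Hollowpine=19 → close Greywater (overflow 8)
  15÷4 = 3 each, +1 to first 3
Round 4: Briarlake=16 Dunmere=23 Elkhorn=19 Hollowpine=22 → close Hollowpine (overflow 11)
  22÷3 = 7 each, +1 to first 1
Round 5: Briarlake=24 Dunmere=30 Elkhorn=26 → close Dunmere (overflow 15)
  30÷2 = 15 each, +1 to first 0
Round 6: Briarlake=39 Elkhorn=41 → close Briarlake (overflow 27)
  39÷1 = 39 each, +1 to first 0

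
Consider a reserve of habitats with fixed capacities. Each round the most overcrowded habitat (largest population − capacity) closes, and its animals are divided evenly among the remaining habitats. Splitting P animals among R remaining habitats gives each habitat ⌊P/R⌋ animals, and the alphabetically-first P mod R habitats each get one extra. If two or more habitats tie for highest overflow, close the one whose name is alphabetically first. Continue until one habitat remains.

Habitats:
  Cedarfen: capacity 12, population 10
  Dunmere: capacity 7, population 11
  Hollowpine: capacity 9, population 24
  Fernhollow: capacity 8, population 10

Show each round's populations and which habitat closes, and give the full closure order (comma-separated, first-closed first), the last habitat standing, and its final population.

Round 1: Cedarfen=10 Dunmere=11 Fernhollow=10 Hollowpine=24 → close Hollowpine (overflow 15)
  24÷3 = 8 each, +1 to first 0
Round 2: Cedarfen=18 Dunmere=19 Fernhollow=18 → close Dunmere (overflow 12)
  19÷2 = 9 each, +1 to first 1
Round 3: Cedarfen=28 Fernhollow=27 → close Fernhollow (overflow 19)
  27÷1 = 27 each, +1 to first 0

Closure order: Hollowpine, Dunmere, Fernhollow
Last habitat: Cedarfen with 55 animals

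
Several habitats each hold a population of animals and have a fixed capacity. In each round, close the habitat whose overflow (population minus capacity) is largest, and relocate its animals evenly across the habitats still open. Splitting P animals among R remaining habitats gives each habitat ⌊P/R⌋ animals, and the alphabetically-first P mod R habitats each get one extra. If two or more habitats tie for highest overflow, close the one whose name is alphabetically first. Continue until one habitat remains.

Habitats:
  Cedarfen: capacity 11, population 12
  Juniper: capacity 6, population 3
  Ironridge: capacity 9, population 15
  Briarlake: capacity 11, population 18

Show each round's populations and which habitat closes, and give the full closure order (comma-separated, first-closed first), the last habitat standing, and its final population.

Closure order: Briarlake, Ironridge, Cedarfen
Last habitat: Juniper with 48 animals

Round 1: Briarlake=18 Cedarfen=12 Ironridge=15 Juniper=3 → close Briarlake (overflow 7)
  18÷3 = 6 each, +1 to first 0
Round 2: Cedarfen=18 Ironridge=21 Juniper=9 → close Ironridge (overflow 12)
  21÷2 = 10 each, +1 to first 1
Round 3: Cedarfen=29 Juniper=19 → close Cedarfen (overflow 18)
  29÷1 = 29 each, +1 to first 0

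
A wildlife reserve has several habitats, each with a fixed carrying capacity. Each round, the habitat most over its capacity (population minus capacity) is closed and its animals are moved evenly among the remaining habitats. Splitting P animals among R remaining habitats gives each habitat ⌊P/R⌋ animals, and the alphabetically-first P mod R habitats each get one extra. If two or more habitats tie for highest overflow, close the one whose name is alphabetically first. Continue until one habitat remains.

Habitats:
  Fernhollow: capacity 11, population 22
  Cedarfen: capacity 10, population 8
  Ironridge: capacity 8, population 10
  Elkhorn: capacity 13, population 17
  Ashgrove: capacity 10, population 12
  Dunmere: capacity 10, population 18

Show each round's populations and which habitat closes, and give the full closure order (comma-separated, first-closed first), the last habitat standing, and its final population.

Closure order: Fernhollow, Dunmere, Ashgrove, Elkhorn, Ironridge
Last habitat: Cedarfen with 87 animals

Round 1: Ashgrove=12 Cedarfen=8 Dunmere=18 Elkhorn=17 Fernhollow=22 Ironridge=10 → close Fernhollow (overflow 11)
  22÷5 = 4 each, +1 to first 2
Round 2: Ashgrove=17 Cedarfen=13 Dunmere=22 Elkhorn=21 Ironridge=14 → close Dunmere (overflow 12)
  22÷4 = 5 each, +1 to first 2
Round 3: Ashgrove=23 Cedarfen=19 Elkhorn=26 Ironridge=19 → close Ashgrove (overflow 13)
  23÷3 = 7 each, +1 to first 2
Round 4: Cedarfen=27 Elkhorn=34 Ironridge=26 → close Elkhorn (overflow 21)
  34÷2 = 17 each, +1 to first 0
Round 5: Cedarfen=44 Ironridge=43 → close Ironridge (overflow 35)
  43÷1 = 43 each, +1 to first 0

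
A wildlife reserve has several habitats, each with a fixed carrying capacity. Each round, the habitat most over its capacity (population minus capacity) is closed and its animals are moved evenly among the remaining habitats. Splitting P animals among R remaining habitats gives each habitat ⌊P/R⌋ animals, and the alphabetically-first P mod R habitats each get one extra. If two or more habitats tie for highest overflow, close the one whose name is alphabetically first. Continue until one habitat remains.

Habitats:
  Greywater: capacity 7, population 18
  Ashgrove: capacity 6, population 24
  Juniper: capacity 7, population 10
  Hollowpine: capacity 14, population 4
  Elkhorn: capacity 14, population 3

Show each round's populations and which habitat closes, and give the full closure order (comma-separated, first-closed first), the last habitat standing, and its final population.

Closure order: Ashgrove, Greywater, Juniper, Hollowpine
Last habitat: Elkhorn with 59 animals

Round 1: Ashgrove=24 Elkhorn=3 Greywater=18 Hollowpine=4 Juniper=10 → close Ashgrove (overflow 18)
  24÷4 = 6 each, +1 to first 0
Round 2: Elkhorn=9 Greywater=24 Hollowpine=10 Juniper=16 → close Greywater (overflow 17)
  24÷3 = 8 each, +1 to first 0
Round 3: Elkhorn=17 Hollowpine=18 Juniper=24 → close Juniper (overflow 17)
  24÷2 = 12 each, +1 to first 0
Round 4: Elkhorn=29 Hollowpine=30 → close Hollowpine (overflow 16)
  30÷1 = 30 each, +1 to first 0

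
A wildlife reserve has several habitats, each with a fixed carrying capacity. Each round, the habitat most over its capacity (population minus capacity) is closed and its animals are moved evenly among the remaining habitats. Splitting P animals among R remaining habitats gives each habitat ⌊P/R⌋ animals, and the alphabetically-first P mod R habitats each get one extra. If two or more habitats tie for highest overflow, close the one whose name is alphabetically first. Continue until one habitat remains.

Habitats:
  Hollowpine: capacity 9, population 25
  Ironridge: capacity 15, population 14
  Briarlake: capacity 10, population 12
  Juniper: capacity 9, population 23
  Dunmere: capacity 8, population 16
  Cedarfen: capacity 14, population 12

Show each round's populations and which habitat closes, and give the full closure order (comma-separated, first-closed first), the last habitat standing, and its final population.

Round 1: Briarlake=12 Cedarfen=12 Dunmere=16 Hollowpine=25 Ironridge=14 Juniper=23 → close Hollowpine (overflow 16)
  25÷5 = 5 each, +1 to first 0
Round 2: Briarlake=17 Cedarfen=17 Dunmere=21 Ironridge=19 Juniper=28 → close Juniper (overflow 19)
  28÷4 = 7 each, +1 to first 0
Round 3: Briarlake=24 Cedarfen=24 Dunmere=28 Ironridge=26 → close Dunmere (overflow 20)
  28÷3 = 9 each, +1 to first 1
Round 4: Briarlake=34 Cedarfen=33 Ironridge=35 → close Briarlake (overflow 24)
  34÷2 = 17 each, +1 to first 0
Round 5: Cedarfen=50 Ironridge=52 → close Ironridge (overflow 37)
  52÷1 = 52 each, +1 to first 0

Closure order: Hollowpine, Juniper, Dunmere, Briarlake, Ironridge
Last habitat: Cedarfen with 102 animals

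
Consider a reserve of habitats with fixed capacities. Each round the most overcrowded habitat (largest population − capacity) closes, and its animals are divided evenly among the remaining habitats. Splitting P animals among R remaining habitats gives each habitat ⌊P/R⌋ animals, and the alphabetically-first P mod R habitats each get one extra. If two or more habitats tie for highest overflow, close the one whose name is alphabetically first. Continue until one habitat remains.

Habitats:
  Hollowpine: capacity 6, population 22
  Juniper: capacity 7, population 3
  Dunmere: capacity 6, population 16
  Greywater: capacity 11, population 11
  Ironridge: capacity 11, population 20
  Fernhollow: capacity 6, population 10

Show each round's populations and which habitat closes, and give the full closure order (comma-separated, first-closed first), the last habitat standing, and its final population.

Closure order: Hollowpine, Dunmere, Ironridge, Fernhollow, Greywater
Last habitat: Juniper with 82 animals

Round 1: Dunmere=16 Fernhollow=10 Greywater=11 Hollowpine=22 Ironridge=20 Juniper=3 → close Hollowpine (overflow 16)
  22÷5 = 4 each, +1 to first 2
Round 2: Dunmere=21 Fernhollow=15 Greywater=15 Ironridge=24 Juniper=7 → close Dunmere (overflow 15)
  21÷4 = 5 each, +1 to first 1
Round 3: Fernhollow=21 Greywater=20 Ironridge=29 Juniper=12 → close Ironridge (overflow 18)
  29÷3 = 9 each, +1 to first 2
Round 4: Fernhollow=31 Greywater=30 Juniper=21 → close Fernhollow (overflow 25)
  31÷2 = 15 each, +1 to first 1
Round 5: Greywater=46 Juniper=36 → close Greywater (overflow 35)
  46÷1 = 46 each, +1 to first 0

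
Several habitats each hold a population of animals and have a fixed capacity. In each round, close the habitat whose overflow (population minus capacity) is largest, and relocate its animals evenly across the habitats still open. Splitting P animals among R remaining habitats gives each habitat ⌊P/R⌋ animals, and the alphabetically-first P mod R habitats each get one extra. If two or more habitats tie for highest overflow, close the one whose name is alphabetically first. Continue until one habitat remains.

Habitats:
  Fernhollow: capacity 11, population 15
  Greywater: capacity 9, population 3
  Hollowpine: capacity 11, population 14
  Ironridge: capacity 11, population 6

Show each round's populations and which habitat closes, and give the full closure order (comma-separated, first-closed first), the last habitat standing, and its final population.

Round 1: Fernhollow=15 Greywater=3 Hollowpine=14 Ironridge=6 → close Fernhollow (overflow 4)
  15÷3 = 5 each, +1 to first 0
Round 2: Greywater=8 Hollowpine=19 Ironridge=11 → close Hollowpine (overflow 8)
  19÷2 = 9 each, +1 to first 1
Round 3: Greywater=18 Ironridge=20 → close Greywater (overflow 9)
  18÷1 = 18 each, +1 to first 0

Closure order: Fernhollow, Hollowpine, Greywater
Last habitat: Ironridge with 38 animals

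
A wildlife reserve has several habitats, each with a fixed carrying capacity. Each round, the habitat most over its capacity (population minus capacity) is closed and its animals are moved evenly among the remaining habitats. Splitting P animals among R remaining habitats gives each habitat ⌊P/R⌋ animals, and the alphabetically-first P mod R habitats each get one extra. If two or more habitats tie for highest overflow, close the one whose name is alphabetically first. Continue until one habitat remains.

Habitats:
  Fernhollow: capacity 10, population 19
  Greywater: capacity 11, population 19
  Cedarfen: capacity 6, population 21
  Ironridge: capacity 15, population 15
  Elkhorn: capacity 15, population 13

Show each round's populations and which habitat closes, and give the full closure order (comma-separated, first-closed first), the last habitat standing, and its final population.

Closure order: Cedarfen, Fernhollow, Greywater, Ironridge
Last habitat: Elkhorn with 87 animals

Round 1: Cedarfen=21 Elkhorn=13 Fernhollow=19 Greywater=19 Ironridge=15 → close Cedarfen (overflow 15)
  21÷4 = 5 each, +1 to first 1
Round 2: Elkhorn=19 Fernhollow=24 Greywater=24 Ironridge=20 → close Fernhollow (overflow 14)
  24÷3 = 8 each, +1 to first 0
Round 3: Elkhorn=27 Greywater=32 Ironridge=28 → close Greywater (overflow 21)
  32÷2 = 16 each, +1 to first 0
Round 4: Elkhorn=43 Ironridge=44 → close Ironridge (overflow 29)
  44÷1 = 44 each, +1 to first 0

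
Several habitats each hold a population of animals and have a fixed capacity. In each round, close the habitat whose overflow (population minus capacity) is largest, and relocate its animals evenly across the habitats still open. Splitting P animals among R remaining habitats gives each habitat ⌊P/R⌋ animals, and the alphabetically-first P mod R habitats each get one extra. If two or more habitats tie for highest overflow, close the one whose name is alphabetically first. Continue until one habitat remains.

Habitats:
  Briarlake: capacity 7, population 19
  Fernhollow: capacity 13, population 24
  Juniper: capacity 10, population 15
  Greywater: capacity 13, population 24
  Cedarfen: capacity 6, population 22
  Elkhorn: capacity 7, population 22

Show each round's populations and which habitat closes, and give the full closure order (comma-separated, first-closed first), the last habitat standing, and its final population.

Closure order: Cedarfen, Elkhorn, Briarlake, Fernhollow, Greywater
Last habitat: Juniper with 126 animals

Round 1: Briarlake=19 Cedarfen=22 Elkhorn=22 Fernhollow=24 Greywater=24 Juniper=15 → close Cedarfen (overflow 16)
  22÷5 = 4 each, +1 to first 2
Round 2: Briarlake=24 Elkhorn=27 Fernhollow=28 Greywater=28 Juniper=19 → close Elkhorn (overflow 20)
  27÷4 = 6 each, +1 to first 3
Round 3: Briarlake=31 Fernhollow=35 Greywater=35 Juniper=25 → close Briarlake (overflow 24)
  31÷3 = 10 each, +1 to first 1
Round 4: Fernhollow=46 Greywater=45 Juniper=35 → close Fernhollow (overflow 33)
  46÷2 = 23 each, +1 to first 0
Round 5: Greywater=68 Juniper=58 → close Greywater (overflow 55)
  68÷1 = 68 each, +1 to first 0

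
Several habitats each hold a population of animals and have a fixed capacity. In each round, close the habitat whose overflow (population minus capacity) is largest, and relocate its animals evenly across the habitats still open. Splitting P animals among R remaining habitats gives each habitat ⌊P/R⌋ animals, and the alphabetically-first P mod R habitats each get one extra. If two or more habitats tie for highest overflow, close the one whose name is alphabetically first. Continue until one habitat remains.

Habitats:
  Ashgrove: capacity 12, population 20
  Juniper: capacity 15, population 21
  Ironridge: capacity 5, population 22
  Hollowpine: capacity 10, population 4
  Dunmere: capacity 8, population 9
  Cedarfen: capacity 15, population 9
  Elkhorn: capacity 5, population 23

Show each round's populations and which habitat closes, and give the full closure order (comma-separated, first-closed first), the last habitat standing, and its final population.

Closure order: Elkhorn, Ironridge, Ashgrove, Juniper, Dunmere, Cedarfen
Last habitat: Hollowpine with 108 animals

Round 1: Ashgrove=20 Cedarfen=9 Dunmere=9 Elkhorn=23 Hollowpine=4 Ironridge=22 Juniper=21 → close Elkhorn (overflow 18)
  23÷6 = 3 each, +1 to first 5
Round 2: Ashgrove=24 Cedarfen=13 Dunmere=13 Hollowpine=8 Ironridge=26 Juniper=24 → close Ironridge (overflow 21)
  26÷5 = 5 each, +1 to first 1
Round 3: Ashgrove=30 Cedarfen=18 Dunmere=18 Hollowpine=13 Juniper=29 → close Ashgrove (overflow 18)
  30÷4 = 7 each, +1 to first 2
Round 4: Cedarfen=26 Dunmere=26 Hollowpine=20 Juniper=36 → close Juniper (overflow 21)
  36÷3 = 12 each, +1 to first 0
Round 5: Cedarfen=38 Dunmere=38 Hollowpine=32 → close Dunmere (overflow 30)
  38÷2 = 19 each, +1 to first 0
Round 6: Cedarfen=57 Hollowpine=51 → close Cedarfen (overflow 42)
  57÷1 = 57 each, +1 to first 0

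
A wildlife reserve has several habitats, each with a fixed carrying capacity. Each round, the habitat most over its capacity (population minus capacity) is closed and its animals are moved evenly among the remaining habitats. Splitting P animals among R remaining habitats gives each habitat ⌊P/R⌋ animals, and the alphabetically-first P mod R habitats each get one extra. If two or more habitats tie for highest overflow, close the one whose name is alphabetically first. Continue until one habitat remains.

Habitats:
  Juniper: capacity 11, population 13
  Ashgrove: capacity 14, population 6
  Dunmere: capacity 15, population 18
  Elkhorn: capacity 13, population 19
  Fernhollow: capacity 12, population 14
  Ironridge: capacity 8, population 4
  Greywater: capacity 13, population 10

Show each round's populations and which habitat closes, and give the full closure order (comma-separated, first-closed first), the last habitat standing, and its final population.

Closure order: Elkhorn, Dunmere, Fernhollow, Juniper, Greywater, Ashgrove
Last habitat: Ironridge with 84 animals

Round 1: Ashgrove=6 Dunmere=18 Elkhorn=19 Fernhollow=14 Greywater=10 Ironridge=4 Juniper=13 → close Elkhorn (overflow 6)
  19÷6 = 3 each, +1 to first 1
Round 2: Ashgrove=10 Dunmere=21 Fernhollow=17 Greywater=13 Ironridge=7 Juniper=16 → close Dunmere (overflow 6)
  21÷5 = 4 each, +1 to first 1
Round 3: Ashgrove=15 Fernhollow=21 Greywater=17 Ironridge=11 Juniper=20 → close Fernhollow (overflow 9)
  21÷4 = 5 each, +1 to first 1
Round 4: Ashgrove=21 Greywater=22 Ironridge=16 Juniper=25 → close Juniper (overflow 14)
  25÷3 = 8 each, +1 to first 1
Round 5: Ashgrove=30 Greywater=30 Ironridge=24 → close Greywater (overflow 17)
  30÷2 = 15 each, +1 to first 0
Round 6: Ashgrove=45 Ironridge=39 → close Ashgrove (overflow 31)
  45÷1 = 45 each, +1 to first 0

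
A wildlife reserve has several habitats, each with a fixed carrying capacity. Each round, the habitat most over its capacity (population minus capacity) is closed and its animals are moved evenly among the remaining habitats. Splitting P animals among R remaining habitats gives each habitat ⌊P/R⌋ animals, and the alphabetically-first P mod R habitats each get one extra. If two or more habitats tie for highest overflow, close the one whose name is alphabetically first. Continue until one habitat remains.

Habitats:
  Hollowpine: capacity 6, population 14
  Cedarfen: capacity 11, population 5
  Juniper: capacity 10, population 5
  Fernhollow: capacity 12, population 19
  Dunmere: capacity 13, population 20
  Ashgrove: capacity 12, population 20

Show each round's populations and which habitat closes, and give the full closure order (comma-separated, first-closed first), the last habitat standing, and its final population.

Closure order: Ashgrove, Hollowpine, Dunmere, Fernhollow, Cedarfen
Last habitat: Juniper with 83 animals

Round 1: Ashgrove=20 Cedarfen=5 Dunmere=20 Fernhollow=19 Hollowpine=14 Juniper=5 → close Ashgrove (overflow 8)
  20÷5 = 4 each, +1 to first 0
Round 2: Cedarfen=9 Dunmere=24 Fernhollow=23 Hollowpine=18 Juniper=9 → close Hollowpine (overflow 12)
  18÷4 = 4 each, +1 to first 2
Round 3: Cedarfen=14 Dunmere=29 Fernhollow=27 Juniper=13 → close Dunmere (overflow 16)
  29÷3 = 9 each, +1 to first 2
Round 4: Cedarfen=24 Fernhollow=37 Juniper=22 → close Fernhollow (overflow 25)
  37÷2 = 18 each, +1 to first 1
Round 5: Cedarfen=43 Juniper=40 → close Cedarfen (overflow 32)
  43÷1 = 43 each, +1 to first 0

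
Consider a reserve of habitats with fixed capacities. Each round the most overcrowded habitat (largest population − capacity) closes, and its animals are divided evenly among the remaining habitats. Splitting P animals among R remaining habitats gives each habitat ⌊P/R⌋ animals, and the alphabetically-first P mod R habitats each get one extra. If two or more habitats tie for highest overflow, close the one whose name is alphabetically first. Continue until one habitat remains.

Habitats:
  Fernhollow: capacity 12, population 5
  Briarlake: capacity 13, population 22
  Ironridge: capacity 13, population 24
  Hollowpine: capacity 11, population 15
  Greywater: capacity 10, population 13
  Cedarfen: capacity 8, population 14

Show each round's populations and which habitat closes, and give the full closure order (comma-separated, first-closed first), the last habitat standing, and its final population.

Closure order: Ironridge, Briarlake, Cedarfen, Greywater, Hollowpine
Last habitat: Fernhollow with 93 animals

Round 1: Briarlake=22 Cedarfen=14 Fernhollow=5 Greywater=13 Hollowpine=15 Ironridge=24 → close Ironridge (overflow 11)
  24÷5 = 4 each, +1 to first 4
Round 2: Briarlake=27 Cedarfen=19 Fernhollow=10 Greywater=18 Hollowpine=19 → close Briarlake (overflow 14)
  27÷4 = 6 each, +1 to first 3
Round 3: Cedarfen=26 Fernhollow=17 Greywater=25 Hollowpine=25 → close Cedarfen (overflow 18)
  26÷3 = 8 each, +1 to first 2
Round 4: Fernhollow=26 Greywater=34 Hollowpine=33 → close Greywater (overflow 24)
  34÷2 = 17 each, +1 to first 0
Round 5: Fernhollow=43 Hollowpine=50 → close Hollowpine (overflow 39)
  50÷1 = 50 each, +1 to first 0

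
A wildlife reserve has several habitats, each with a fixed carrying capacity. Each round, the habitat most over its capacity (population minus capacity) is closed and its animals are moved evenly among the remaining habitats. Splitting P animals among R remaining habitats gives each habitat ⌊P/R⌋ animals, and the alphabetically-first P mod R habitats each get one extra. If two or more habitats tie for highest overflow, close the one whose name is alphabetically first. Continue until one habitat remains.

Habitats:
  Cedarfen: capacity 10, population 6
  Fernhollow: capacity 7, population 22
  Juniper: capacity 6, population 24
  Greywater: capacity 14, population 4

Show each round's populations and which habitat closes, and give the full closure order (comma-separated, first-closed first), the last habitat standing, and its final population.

Round 1: Cedarfen=6 Fernhollow=22 Greywater=4 Juniper=24 → close Juniper (overflow 18)
  24÷3 = 8 each, +1 to first 0
Round 2: Cedarfen=14 Fernhollow=30 Greywater=12 → close Fernhollow (overflow 23)
  30÷2 = 15 each, +1 to first 0
Round 3: Cedarfen=29 Greywater=27 → close Cedarfen (overflow 19)
  29÷1 = 29 each, +1 to first 0

Closure order: Juniper, Fernhollow, Cedarfen
Last habitat: Greywater with 56 animals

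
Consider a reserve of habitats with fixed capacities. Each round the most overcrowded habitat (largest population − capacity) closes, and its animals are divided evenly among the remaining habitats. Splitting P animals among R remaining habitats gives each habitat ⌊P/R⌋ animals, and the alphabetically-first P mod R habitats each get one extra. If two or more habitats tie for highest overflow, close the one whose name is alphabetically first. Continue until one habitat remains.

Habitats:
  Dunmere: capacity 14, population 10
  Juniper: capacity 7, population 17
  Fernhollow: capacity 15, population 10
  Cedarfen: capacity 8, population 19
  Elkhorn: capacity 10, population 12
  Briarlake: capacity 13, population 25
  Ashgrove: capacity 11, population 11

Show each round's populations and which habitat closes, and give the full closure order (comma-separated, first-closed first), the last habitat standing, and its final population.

Round 1: Ashgrove=11 Briarlake=25 Cedarfen=19 Dunmere=10 Elkhorn=12 Fernhollow=10 Juniper=17 → close Briarlake (overflow 12)
  25÷6 = 4 each, +1 to first 1
Round 2: Ashgrove=16 Cedarfen=23 Dunmere=14 Elkhorn=16 Fernhollow=14 Juniper=21 → close Cedarfen (overflow 15)
  23÷5 = 4 each, +1 to first 3
Round 3: Ashgrove=21 Dunmere=19 Elkhorn=21 Fernhollow=18 Juniper=25 → close Juniper (overflow 18)
  25÷4 = 6 each, +1 to first 1
Round 4: Ashgrove=28 Dunmere=25 Elkhorn=27 Fernhollow=24 → close Ashgrove (overflow 17)
  28÷3 = 9 each, +1 to first 1
Round 5: Dunmere=35 Elkhorn=36 Fernhollow=33 → close Elkhorn (overflow 26)
  36÷2 = 18 each, +1 to first 0
Round 6: Dunmere=53 Fernhollow=51 → close Dunmere (overflow 39)
  53÷1 = 53 each, +1 to first 0

Closure order: Briarlake, Cedarfen, Juniper, Ashgrove, Elkhorn, Dunmere
Last habitat: Fernhollow with 104 animals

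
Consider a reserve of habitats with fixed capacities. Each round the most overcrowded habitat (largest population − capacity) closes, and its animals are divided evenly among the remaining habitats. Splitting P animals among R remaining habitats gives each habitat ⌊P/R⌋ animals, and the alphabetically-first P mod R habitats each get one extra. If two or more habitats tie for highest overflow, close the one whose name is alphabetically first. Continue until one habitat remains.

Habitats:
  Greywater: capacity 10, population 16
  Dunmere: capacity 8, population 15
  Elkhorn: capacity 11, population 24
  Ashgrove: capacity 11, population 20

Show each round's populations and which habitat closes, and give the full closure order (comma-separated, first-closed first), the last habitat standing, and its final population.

Round 1: Ashgrove=20 Dunmere=15 Elkhorn=24 Greywater=16 → close Elkhorn (overflow 13)
  24÷3 = 8 each, +1 to first 0
Round 2: Ashgrove=28 Dunmere=23 Greywater=24 → close Ashgrove (overflow 17)
  28÷2 = 14 each, +1 to first 0
Round 3: Dunmere=37 Greywater=38 → close Dunmere (overflow 29)
  37÷1 = 37 each, +1 to first 0

Closure order: Elkhorn, Ashgrove, Dunmere
Last habitat: Greywater with 75 animals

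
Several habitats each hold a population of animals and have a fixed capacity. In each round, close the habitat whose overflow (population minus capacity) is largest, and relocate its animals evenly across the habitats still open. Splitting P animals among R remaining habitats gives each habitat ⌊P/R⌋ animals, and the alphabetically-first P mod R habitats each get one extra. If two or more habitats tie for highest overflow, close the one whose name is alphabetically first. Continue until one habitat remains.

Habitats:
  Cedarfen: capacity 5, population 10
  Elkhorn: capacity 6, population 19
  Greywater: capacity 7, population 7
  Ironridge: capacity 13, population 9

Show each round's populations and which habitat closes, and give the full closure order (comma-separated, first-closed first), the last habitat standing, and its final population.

Closure order: Elkhorn, Cedarfen, Greywater
Last habitat: Ironridge with 45 animals

Round 1: Cedarfen=10 Elkhorn=19 Greywater=7 Ironridge=9 → close Elkhorn (overflow 13)
  19÷3 = 6 each, +1 to first 1
Round 2: Cedarfen=17 Greywater=13 Ironridge=15 → close Cedarfen (overflow 12)
  17÷2 = 8 each, +1 to first 1
Round 3: Greywater=22 Ironridge=23 → close Greywater (overflow 15)
  22÷1 = 22 each, +1 to first 0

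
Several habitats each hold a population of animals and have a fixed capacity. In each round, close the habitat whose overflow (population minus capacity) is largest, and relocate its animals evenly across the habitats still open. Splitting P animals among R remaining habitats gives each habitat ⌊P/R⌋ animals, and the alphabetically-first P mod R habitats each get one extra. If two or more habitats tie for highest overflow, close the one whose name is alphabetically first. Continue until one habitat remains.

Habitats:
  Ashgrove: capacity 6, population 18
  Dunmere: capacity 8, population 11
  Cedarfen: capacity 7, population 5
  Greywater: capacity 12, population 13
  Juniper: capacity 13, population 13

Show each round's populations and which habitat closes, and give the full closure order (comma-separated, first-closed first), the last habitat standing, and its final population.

Closure order: Ashgrove, Dunmere, Greywater, Cedarfen
Last habitat: Juniper with 60 animals

Round 1: Ashgrove=18 Cedarfen=5 Dunmere=11 Greywater=13 Juniper=13 → close Ashgrove (overflow 12)
  18÷4 = 4 each, +1 to first 2
Round 2: Cedarfen=10 Dunmere=16 Greywater=17 Juniper=17 → close Dunmere (overflow 8)
  16÷3 = 5 each, +1 to first 1
Round 3: Cedarfen=16 Greywater=22 Juniper=22 → close Greywater (overflow 10)
  22÷2 = 11 each, +1 to first 0
Round 4: Cedarfen=27 Juniper=33 → close Cedarfen (overflow 20)
  27÷1 = 27 each, +1 to first 0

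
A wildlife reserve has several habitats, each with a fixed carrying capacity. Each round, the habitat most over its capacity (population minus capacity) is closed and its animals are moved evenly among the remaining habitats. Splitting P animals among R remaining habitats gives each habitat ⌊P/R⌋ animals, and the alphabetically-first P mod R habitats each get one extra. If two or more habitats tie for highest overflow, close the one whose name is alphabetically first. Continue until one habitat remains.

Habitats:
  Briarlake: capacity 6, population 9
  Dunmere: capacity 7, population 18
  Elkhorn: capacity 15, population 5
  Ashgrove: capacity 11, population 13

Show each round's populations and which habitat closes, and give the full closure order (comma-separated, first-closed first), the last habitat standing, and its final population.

Closure order: Dunmere, Briarlake, Ashgrove
Last habitat: Elkhorn with 45 animals

Round 1: Ashgrove=13 Briarlake=9 Dunmere=18 Elkhorn=5 → close Dunmere (overflow 11)
  18÷3 = 6 each, +1 to first 0
Round 2: Ashgrove=19 Briarlake=15 Elkhorn=11 → close Briarlake (overflow 9)
  15÷2 = 7 each, +1 to first 1
Round 3: Ashgrove=27 Elkhorn=18 → close Ashgrove (overflow 16)
  27÷1 = 27 each, +1 to first 0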